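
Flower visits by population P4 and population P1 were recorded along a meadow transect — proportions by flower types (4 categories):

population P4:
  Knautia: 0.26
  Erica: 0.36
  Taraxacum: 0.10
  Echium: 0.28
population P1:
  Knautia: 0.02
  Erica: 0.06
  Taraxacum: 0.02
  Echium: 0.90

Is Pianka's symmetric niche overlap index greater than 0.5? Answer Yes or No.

Yes

Σ p₁ᵢp₂ᵢ = 0.0052 + 0.0216 + 0.0020 + 0.2520 = 0.2808
Σp_1ᵢ² = 0.26² + 0.36² + 0.10² + 0.28² = 0.0676 + 0.1296 + 0.0100 + 0.0784 = 0.2856
Σp_2ᵢ² = 0.02² + 0.06² + 0.02² + 0.90² = 0.0004 + 0.0036 + 0.0004 + 0.8100 = 0.8144
O = 0.2808 / √(0.2856 × 0.8144) = 0.2808 / 0.48228 = 0.5822
O = 0.5822 > 0.5 → Yes.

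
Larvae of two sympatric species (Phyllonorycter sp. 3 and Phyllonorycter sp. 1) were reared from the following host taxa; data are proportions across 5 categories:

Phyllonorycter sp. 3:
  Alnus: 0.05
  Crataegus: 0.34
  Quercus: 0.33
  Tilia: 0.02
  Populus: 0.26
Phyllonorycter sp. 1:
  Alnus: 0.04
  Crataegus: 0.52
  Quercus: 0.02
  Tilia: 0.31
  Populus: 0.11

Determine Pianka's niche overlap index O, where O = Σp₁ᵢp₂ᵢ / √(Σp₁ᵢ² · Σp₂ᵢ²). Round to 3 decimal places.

Σ p₁ᵢp₂ᵢ = 0.0020 + 0.1768 + 0.0066 + 0.0062 + 0.0286 = 0.2202
Σp_1ᵢ² = 0.05² + 0.34² + 0.33² + 0.02² + 0.26² = 0.0025 + 0.1156 + 0.1089 + 0.0004 + 0.0676 = 0.2950
Σp_2ᵢ² = 0.04² + 0.52² + 0.02² + 0.31² + 0.11² = 0.0016 + 0.2704 + 0.0004 + 0.0961 + 0.0121 = 0.3806
O = 0.2202 / √(0.2950 × 0.3806) = 0.2202 / 0.335078 = 0.65716

0.657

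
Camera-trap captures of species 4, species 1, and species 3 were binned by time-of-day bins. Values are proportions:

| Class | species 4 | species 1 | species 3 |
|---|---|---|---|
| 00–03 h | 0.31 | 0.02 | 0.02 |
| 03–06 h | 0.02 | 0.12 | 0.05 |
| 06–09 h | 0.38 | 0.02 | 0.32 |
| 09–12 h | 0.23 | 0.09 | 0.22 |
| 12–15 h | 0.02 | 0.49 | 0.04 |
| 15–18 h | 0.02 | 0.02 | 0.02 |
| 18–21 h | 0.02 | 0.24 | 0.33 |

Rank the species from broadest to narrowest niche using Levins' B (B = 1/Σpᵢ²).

Σp_4ᵢ² = 0.31² + 0.02² + 0.38² + 0.23² + 0.02² + 0.02² + 0.02² = 0.0961 + 0.0004 + 0.1444 + 0.0529 + 0.0004 + 0.0004 + 0.0004 = 0.2950
B_4 = 1 / 0.2950 = 3.3898
Σp_1ᵢ² = 0.02² + 0.12² + 0.02² + 0.09² + 0.49² + 0.02² + 0.24² = 0.0004 + 0.0144 + 0.0004 + 0.0081 + 0.2401 + 0.0004 + 0.0576 = 0.3214
B_1 = 1 / 0.3214 = 3.1114
Σp_3ᵢ² = 0.02² + 0.05² + 0.32² + 0.22² + 0.04² + 0.02² + 0.33² = 0.0004 + 0.0025 + 0.1024 + 0.0484 + 0.0016 + 0.0004 + 0.1089 = 0.2646
B_3 = 1 / 0.2646 = 3.7793
Ranking by B (broadest → narrowest): species 3 (3.78) > species 4 (3.39) > species 1 (3.11)

species 3 > species 4 > species 1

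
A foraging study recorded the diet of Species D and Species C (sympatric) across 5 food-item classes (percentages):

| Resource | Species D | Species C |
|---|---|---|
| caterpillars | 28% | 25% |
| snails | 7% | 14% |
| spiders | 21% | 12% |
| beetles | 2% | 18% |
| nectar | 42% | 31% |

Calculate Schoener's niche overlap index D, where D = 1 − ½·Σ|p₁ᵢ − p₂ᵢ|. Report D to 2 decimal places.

0.77

Convert percentages to proportions (divide by 100).
Σ|p₁ᵢ − p₂ᵢ| = 0.03 + 0.07 + 0.09 + 0.16 + 0.11 = 0.46
D = 1 − ½ × 0.46 = 1 − 0.230 = 0.7700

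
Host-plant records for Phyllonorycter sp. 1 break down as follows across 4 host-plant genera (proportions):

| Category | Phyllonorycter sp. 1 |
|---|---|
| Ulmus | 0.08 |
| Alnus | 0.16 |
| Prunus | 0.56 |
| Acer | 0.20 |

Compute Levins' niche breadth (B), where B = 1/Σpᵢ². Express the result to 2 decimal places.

2.59

Σpᵢ² = 0.08² + 0.16² + 0.56² + 0.20² = 0.0064 + 0.0256 + 0.3136 + 0.0400 = 0.3856
B = 1 / 0.3856 = 2.5934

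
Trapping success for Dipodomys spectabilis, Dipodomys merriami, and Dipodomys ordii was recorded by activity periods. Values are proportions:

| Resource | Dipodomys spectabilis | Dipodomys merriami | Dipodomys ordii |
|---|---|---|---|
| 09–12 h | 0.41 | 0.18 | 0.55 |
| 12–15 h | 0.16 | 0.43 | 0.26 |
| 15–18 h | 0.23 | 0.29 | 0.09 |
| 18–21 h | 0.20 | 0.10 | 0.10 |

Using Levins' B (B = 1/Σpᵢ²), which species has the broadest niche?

Σp_specᵢ² = 0.41² + 0.16² + 0.23² + 0.20² = 0.1681 + 0.0256 + 0.0529 + 0.0400 = 0.2866
B_spec = 1 / 0.2866 = 3.4892
Σp_merrᵢ² = 0.18² + 0.43² + 0.29² + 0.10² = 0.0324 + 0.1849 + 0.0841 + 0.0100 = 0.3114
B_merr = 1 / 0.3114 = 3.2113
Σp_ordiᵢ² = 0.55² + 0.26² + 0.09² + 0.10² = 0.3025 + 0.0676 + 0.0081 + 0.0100 = 0.3882
B_ordi = 1 / 0.3882 = 2.5760
Highest B → broadest niche (most generalist): Dipodomys spectabilis (B = 3.49).

Dipodomys spectabilis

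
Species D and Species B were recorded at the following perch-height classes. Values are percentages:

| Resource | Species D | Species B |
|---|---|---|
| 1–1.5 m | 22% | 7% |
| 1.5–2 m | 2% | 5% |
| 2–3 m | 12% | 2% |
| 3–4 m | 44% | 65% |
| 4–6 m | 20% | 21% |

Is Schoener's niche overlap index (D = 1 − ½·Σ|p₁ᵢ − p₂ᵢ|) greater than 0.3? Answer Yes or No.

Yes

Convert percentages to proportions (divide by 100).
Σ|p₁ᵢ − p₂ᵢ| = 0.15 + 0.03 + 0.10 + 0.21 + 0.01 = 0.50
D = 1 − ½ × 0.50 = 1 − 0.250 = 0.7500
D = 0.7500 > 0.3 → Yes.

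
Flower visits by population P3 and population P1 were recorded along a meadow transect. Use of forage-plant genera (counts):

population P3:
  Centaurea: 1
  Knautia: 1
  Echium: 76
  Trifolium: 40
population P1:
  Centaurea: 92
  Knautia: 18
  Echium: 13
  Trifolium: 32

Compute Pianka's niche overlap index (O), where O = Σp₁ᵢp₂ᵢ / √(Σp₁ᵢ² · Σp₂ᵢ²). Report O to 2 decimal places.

0.28

Proportions for population P3 (n=118): 1/118=0.0085, 1/118=0.0085, 76/118=0.6441, 40/118=0.3390
Proportions for population P1 (n=155): 92/155=0.5935, 18/155=0.1161, 13/155=0.0839, 32/155=0.2065
Σ p₁ᵢp₂ᵢ = 0.005045 + 0.000987 + 0.054040 + 0.070004 = 0.130076
Σp_1ᵢ² = 0.0085² + 0.0085² + 0.6441² + 0.3390² = 0.000072 + 0.000072 + 0.414865 + 0.114921 = 0.529930
Σp_2ᵢ² = 0.5935² + 0.1161² + 0.0839² + 0.2065² = 0.352242 + 0.013479 + 0.007039 + 0.042642 = 0.415402
O = 0.130076 / √(0.529930 × 0.415402) = 0.130076 / 0.4691844 = 0.2772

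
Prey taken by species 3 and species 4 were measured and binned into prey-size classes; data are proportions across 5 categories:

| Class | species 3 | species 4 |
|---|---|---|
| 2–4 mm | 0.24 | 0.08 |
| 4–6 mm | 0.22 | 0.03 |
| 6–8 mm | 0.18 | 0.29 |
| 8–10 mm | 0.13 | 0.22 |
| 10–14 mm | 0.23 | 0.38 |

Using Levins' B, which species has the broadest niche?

species 3

Σp_3ᵢ² = 0.24² + 0.22² + 0.18² + 0.13² + 0.23² = 0.0576 + 0.0484 + 0.0324 + 0.0169 + 0.0529 = 0.2082
B_3 = 1 / 0.2082 = 4.8031
Σp_4ᵢ² = 0.08² + 0.03² + 0.29² + 0.22² + 0.38² = 0.0064 + 0.0009 + 0.0841 + 0.0484 + 0.1444 = 0.2842
B_4 = 1 / 0.2842 = 3.5186
Highest B → broadest niche (most generalist): species 3 (B = 4.80).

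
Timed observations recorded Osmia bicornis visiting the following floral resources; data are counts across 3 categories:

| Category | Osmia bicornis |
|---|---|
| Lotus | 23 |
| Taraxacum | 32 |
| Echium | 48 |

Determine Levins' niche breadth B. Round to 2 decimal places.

2.75

Proportions for Osmia bicornis (n=103): 23/103=0.2233, 32/103=0.3107, 48/103=0.4660
Σpᵢ² = 0.2233² + 0.3107² + 0.4660² = 0.049863 + 0.096534 + 0.217156 = 0.363553
B = 1 / 0.363553 = 2.7506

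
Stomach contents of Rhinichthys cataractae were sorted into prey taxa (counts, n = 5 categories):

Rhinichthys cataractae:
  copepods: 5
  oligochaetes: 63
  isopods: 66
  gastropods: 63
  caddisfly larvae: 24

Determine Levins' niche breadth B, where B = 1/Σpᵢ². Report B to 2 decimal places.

3.79

Proportions for Rhinichthys cataractae (n=221): 5/221=0.0226, 63/221=0.2851, 66/221=0.2986, 63/221=0.2851, 24/221=0.1086
Σpᵢ² = 0.0226² + 0.2851² + 0.2986² + 0.2851² + 0.1086² = 0.000511 + 0.081282 + 0.089162 + 0.081282 + 0.011794 = 0.264031
B = 1 / 0.264031 = 3.7874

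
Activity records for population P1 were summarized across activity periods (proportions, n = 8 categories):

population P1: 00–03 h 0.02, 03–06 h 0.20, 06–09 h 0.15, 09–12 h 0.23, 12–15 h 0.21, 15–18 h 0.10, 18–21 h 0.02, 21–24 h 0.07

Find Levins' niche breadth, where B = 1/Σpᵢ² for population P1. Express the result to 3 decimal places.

5.708

Σpᵢ² = 0.02² + 0.20² + 0.15² + 0.23² + 0.21² + 0.10² + 0.02² + 0.07² = 0.0004 + 0.0400 + 0.0225 + 0.0529 + 0.0441 + 0.0100 + 0.0004 + 0.0049 = 0.1752
B = 1 / 0.1752 = 5.70776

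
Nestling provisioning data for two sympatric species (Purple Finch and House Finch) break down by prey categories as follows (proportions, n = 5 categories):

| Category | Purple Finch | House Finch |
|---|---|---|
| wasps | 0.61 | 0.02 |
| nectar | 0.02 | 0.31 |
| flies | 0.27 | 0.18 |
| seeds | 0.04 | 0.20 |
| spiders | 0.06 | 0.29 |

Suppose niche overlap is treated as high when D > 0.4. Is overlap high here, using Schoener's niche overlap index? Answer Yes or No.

Σ|p₁ᵢ − p₂ᵢ| = 0.59 + 0.29 + 0.09 + 0.16 + 0.23 = 1.36
D = 1 − ½ × 1.36 = 1 − 0.680 = 0.3200
D = 0.3200 < 0.4 → No.

No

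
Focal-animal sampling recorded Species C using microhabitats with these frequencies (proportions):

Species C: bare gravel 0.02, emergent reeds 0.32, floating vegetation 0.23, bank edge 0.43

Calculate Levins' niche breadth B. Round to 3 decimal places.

Σpᵢ² = 0.02² + 0.32² + 0.23² + 0.43² = 0.0004 + 0.1024 + 0.0529 + 0.1849 = 0.3406
B = 1 / 0.3406 = 2.93600

2.936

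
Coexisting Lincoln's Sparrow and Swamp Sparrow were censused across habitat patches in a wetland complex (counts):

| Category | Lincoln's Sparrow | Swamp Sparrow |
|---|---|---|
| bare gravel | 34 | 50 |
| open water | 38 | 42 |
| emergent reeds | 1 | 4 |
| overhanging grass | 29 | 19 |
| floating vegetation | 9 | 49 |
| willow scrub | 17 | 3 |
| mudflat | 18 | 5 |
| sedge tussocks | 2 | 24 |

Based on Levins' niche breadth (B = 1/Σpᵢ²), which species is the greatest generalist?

Proportions for Lincoln's Sparrow (n=148): 34/148=0.2297, 38/148=0.2568, 1/148=0.0068, 29/148=0.1959, 9/148=0.0608, 17/148=0.1149, 18/148=0.1216, 2/148=0.0135
Proportions for Swamp Sparrow (n=196): 50/196=0.2551, 42/196=0.2143, 4/196=0.0204, 19/196=0.0969, 49/196=0.2500, 3/196=0.0153, 5/196=0.0255, 24/196=0.1224
Σp_Lincᵢ² = 0.2297² + 0.2568² + 0.0068² + 0.1959² + 0.0608² + 0.1149² + 0.1216² + 0.0135² = 0.052762 + 0.065946 + 0.000046 + 0.038377 + 0.003697 + 0.013202 + 0.014787 + 0.000182 = 0.188999
B_Linc = 1 / 0.188999 = 5.2910
Σp_Swamᵢ² = 0.2551² + 0.2143² + 0.0204² + 0.0969² + 0.2500² + 0.0153² + 0.0255² + 0.1224² = 0.065076 + 0.045924 + 0.000416 + 0.009390 + 0.062500 + 0.000234 + 0.000650 + 0.014982 = 0.199172
B_Swam = 1 / 0.199172 = 5.0208
Highest B → broadest niche (most generalist): Lincoln's Sparrow (B = 5.29).

Lincoln's Sparrow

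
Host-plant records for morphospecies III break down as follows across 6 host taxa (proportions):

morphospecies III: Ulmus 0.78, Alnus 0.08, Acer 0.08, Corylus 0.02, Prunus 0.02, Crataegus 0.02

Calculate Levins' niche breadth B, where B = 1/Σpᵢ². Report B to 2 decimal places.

Σpᵢ² = 0.78² + 0.08² + 0.08² + 0.02² + 0.02² + 0.02² = 0.6084 + 0.0064 + 0.0064 + 0.0004 + 0.0004 + 0.0004 = 0.6224
B = 1 / 0.6224 = 1.6067

1.61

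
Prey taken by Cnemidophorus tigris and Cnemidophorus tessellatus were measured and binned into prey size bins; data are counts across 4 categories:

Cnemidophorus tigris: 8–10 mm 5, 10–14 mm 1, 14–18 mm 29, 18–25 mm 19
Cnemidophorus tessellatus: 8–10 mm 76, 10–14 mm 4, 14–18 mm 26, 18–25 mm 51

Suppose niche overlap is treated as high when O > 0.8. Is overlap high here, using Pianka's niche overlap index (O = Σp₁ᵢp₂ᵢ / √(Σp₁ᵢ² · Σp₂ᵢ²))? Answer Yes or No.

Proportions for Cnemidophorus tigris (n=54): 5/54=0.0926, 1/54=0.0185, 29/54=0.5370, 19/54=0.3519
Proportions for Cnemidophorus tessellatus (n=157): 76/157=0.4841, 4/157=0.0255, 26/157=0.1656, 51/157=0.3248
Σ p₁ᵢp₂ᵢ = 0.044828 + 0.000472 + 0.088927 + 0.114297 = 0.248524
Σp_1ᵢ² = 0.0926² + 0.0185² + 0.5370² + 0.3519² = 0.008575 + 0.000342 + 0.288369 + 0.123834 = 0.421120
Σp_2ᵢ² = 0.4841² + 0.0255² + 0.1656² + 0.3248² = 0.234353 + 0.000650 + 0.027423 + 0.105495 = 0.367921
O = 0.248524 / √(0.421120 × 0.367921) = 0.248524 / 0.3936228 = 0.6314
O = 0.6314 < 0.8 → No.

No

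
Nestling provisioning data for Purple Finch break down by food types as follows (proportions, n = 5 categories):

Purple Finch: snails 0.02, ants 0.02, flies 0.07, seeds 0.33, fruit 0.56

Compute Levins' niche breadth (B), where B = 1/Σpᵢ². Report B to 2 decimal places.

Σpᵢ² = 0.02² + 0.02² + 0.07² + 0.33² + 0.56² = 0.0004 + 0.0004 + 0.0049 + 0.1089 + 0.3136 = 0.4282
B = 1 / 0.4282 = 2.3354

2.34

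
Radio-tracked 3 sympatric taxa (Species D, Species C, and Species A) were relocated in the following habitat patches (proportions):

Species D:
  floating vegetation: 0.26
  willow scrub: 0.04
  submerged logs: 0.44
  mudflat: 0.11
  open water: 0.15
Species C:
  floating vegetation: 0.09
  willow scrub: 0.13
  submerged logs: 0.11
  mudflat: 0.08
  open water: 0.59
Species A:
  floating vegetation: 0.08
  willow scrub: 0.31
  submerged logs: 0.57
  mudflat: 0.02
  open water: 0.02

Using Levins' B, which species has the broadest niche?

Σp_Dᵢ² = 0.26² + 0.04² + 0.44² + 0.11² + 0.15² = 0.0676 + 0.0016 + 0.1936 + 0.0121 + 0.0225 = 0.2974
B_D = 1 / 0.2974 = 3.3625
Σp_Cᵢ² = 0.09² + 0.13² + 0.11² + 0.08² + 0.59² = 0.0081 + 0.0169 + 0.0121 + 0.0064 + 0.3481 = 0.3916
B_C = 1 / 0.3916 = 2.5536
Σp_Aᵢ² = 0.08² + 0.31² + 0.57² + 0.02² + 0.02² = 0.0064 + 0.0961 + 0.3249 + 0.0004 + 0.0004 = 0.4282
B_A = 1 / 0.4282 = 2.3354
Highest B → broadest niche (most generalist): Species D (B = 3.36).

Species D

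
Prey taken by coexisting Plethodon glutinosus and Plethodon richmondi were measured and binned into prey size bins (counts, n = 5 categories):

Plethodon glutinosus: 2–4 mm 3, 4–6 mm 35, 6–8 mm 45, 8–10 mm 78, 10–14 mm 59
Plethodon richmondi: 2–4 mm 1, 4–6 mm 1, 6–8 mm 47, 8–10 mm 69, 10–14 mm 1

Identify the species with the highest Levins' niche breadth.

Plethodon glutinosus

Proportions for Plethodon glutinosus (n=220): 3/220=0.0136, 35/220=0.1591, 45/220=0.2045, 78/220=0.3545, 59/220=0.2682
Proportions for Plethodon richmondi (n=119): 1/119=0.0084, 1/119=0.0084, 47/119=0.3950, 69/119=0.5798, 1/119=0.0084
Σp_glutᵢ² = 0.0136² + 0.1591² + 0.2045² + 0.3545² + 0.2682² = 0.000185 + 0.025313 + 0.041820 + 0.125670 + 0.071931 = 0.264919
B_glut = 1 / 0.264919 = 3.7747
Σp_richᵢ² = 0.0084² + 0.0084² + 0.3950² + 0.5798² + 0.0084² = 0.000071 + 0.000071 + 0.156025 + 0.336168 + 0.000071 = 0.492406
B_rich = 1 / 0.492406 = 2.0308
Highest B → broadest niche (most generalist): Plethodon glutinosus (B = 3.77).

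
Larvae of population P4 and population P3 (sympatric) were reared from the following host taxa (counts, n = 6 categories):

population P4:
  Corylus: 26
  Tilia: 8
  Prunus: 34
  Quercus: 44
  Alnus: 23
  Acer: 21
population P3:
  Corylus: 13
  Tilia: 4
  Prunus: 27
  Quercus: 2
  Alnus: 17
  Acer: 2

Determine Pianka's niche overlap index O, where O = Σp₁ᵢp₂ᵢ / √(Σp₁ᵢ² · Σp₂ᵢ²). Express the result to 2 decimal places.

Proportions for population P4 (n=156): 26/156=0.1667, 8/156=0.0513, 34/156=0.2179, 44/156=0.2821, 23/156=0.1474, 21/156=0.1346
Proportions for population P3 (n=65): 13/65=0.2000, 4/65=0.0615, 27/65=0.4154, 2/65=0.0308, 17/65=0.2615, 2/65=0.0308
Σ p₁ᵢp₂ᵢ = 0.033340 + 0.003155 + 0.090516 + 0.008689 + 0.038545 + 0.004146 = 0.178391
Σp_1ᵢ² = 0.1667² + 0.0513² + 0.2179² + 0.2821² + 0.1474² + 0.1346² = 0.027789 + 0.002632 + 0.047480 + 0.079580 + 0.021727 + 0.018117 = 0.197325
Σp_2ᵢ² = 0.2000² + 0.0615² + 0.4154² + 0.0308² + 0.2615² + 0.0308² = 0.040000 + 0.003782 + 0.172557 + 0.000949 + 0.068382 + 0.000949 = 0.286619
O = 0.178391 / √(0.197325 × 0.286619) = 0.178391 / 0.2378174 = 0.7501

0.75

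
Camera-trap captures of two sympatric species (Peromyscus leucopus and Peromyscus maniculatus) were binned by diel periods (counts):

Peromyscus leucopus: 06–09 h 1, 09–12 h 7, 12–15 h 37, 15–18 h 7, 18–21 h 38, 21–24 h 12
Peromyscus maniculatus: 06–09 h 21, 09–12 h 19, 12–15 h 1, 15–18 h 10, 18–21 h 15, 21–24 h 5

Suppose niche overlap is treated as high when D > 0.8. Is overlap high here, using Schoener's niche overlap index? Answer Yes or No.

No

Proportions for Peromyscus leucopus (n=102): 1/102=0.0098, 7/102=0.0686, 37/102=0.3627, 7/102=0.0686, 38/102=0.3725, 12/102=0.1176
Proportions for Peromyscus maniculatus (n=71): 21/71=0.2958, 19/71=0.2676, 1/71=0.0141, 10/71=0.1408, 15/71=0.2113, 5/71=0.0704
Σ|p₁ᵢ − p₂ᵢ| = 0.2860 + 0.1990 + 0.3486 + 0.0722 + 0.1612 + 0.0472 = 1.1142
D = 1 − ½ × 1.1142 = 1 − 0.55710 = 0.44290
D = 0.44290 < 0.8 → No.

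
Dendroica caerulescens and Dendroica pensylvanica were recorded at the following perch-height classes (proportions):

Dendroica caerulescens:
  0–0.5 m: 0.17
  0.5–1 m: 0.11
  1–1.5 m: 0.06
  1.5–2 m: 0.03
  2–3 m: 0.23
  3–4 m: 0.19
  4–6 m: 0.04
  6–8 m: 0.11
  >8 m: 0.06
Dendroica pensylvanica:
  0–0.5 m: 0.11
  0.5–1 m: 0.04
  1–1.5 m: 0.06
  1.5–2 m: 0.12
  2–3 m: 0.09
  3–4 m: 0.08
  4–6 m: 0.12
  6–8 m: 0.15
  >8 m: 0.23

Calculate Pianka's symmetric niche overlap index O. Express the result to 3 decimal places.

Σ p₁ᵢp₂ᵢ = 0.0187 + 0.0044 + 0.0036 + 0.0036 + 0.0207 + 0.0152 + 0.0048 + 0.0165 + 0.0138 = 0.1013
Σp_1ᵢ² = 0.17² + 0.11² + 0.06² + 0.03² + 0.23² + 0.19² + 0.04² + 0.11² + 0.06² = 0.0289 + 0.0121 + 0.0036 + 0.0009 + 0.0529 + 0.0361 + 0.0016 + 0.0121 + 0.0036 = 0.1518
Σp_2ᵢ² = 0.11² + 0.04² + 0.06² + 0.12² + 0.09² + 0.08² + 0.12² + 0.15² + 0.23² = 0.0121 + 0.0016 + 0.0036 + 0.0144 + 0.0081 + 0.0064 + 0.0144 + 0.0225 + 0.0529 = 0.1360
O = 0.1013 / √(0.1518 × 0.1360) = 0.1013 / 0.143683 = 0.70502

0.705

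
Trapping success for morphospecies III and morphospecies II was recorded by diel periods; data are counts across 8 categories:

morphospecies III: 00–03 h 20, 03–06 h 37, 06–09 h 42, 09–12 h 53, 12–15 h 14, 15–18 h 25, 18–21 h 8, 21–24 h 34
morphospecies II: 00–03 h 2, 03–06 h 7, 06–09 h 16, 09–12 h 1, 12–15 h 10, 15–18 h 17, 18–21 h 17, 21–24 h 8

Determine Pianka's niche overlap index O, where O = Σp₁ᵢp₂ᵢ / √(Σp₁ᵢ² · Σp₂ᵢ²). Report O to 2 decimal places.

0.67

Proportions for morphospecies III (n=233): 20/233=0.0858, 37/233=0.1588, 42/233=0.1803, 53/233=0.2275, 14/233=0.0601, 25/233=0.1073, 8/233=0.0343, 34/233=0.1459
Proportions for morphospecies II (n=78): 2/78=0.0256, 7/78=0.0897, 16/78=0.2051, 1/78=0.0128, 10/78=0.1282, 17/78=0.2179, 17/78=0.2179, 8/78=0.1026
Σ p₁ᵢp₂ᵢ = 0.002196 + 0.014244 + 0.036980 + 0.002912 + 0.007705 + 0.023381 + 0.007474 + 0.014969 = 0.109861
Σp_1ᵢ² = 0.0858² + 0.1588² + 0.1803² + 0.2275² + 0.0601² + 0.1073² + 0.0343² + 0.1459² = 0.007362 + 0.025217 + 0.032508 + 0.051756 + 0.003612 + 0.011513 + 0.001176 + 0.021287 = 0.154431
Σp_2ᵢ² = 0.0256² + 0.0897² + 0.2051² + 0.0128² + 0.1282² + 0.2179² + 0.2179² + 0.1026² = 0.000655 + 0.008046 + 0.042066 + 0.000164 + 0.016435 + 0.047480 + 0.047480 + 0.010527 = 0.172853
O = 0.109861 / √(0.154431 × 0.172853) = 0.109861 / 0.1633826 = 0.6724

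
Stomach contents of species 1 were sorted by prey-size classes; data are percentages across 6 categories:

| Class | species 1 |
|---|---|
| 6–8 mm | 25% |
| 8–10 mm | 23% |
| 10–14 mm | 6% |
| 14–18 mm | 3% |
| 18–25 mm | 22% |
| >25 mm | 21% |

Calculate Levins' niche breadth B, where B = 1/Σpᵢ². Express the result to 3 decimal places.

4.708

Convert percentages to proportions (divide by 100).
Σpᵢ² = 0.25² + 0.23² + 0.06² + 0.03² + 0.22² + 0.21² = 0.0625 + 0.0529 + 0.0036 + 0.0009 + 0.0484 + 0.0441 = 0.2124
B = 1 / 0.2124 = 4.70810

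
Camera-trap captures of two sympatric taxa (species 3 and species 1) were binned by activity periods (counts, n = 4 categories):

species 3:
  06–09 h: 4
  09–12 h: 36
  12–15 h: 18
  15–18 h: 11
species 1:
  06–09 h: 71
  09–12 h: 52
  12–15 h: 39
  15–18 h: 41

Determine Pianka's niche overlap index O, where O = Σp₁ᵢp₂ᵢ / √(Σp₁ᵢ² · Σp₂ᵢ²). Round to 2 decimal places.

Proportions for species 3 (n=69): 4/69=0.0580, 36/69=0.5217, 18/69=0.2609, 11/69=0.1594
Proportions for species 1 (n=203): 71/203=0.3498, 52/203=0.2562, 39/203=0.1921, 41/203=0.2020
Σ p₁ᵢp₂ᵢ = 0.020288 + 0.133660 + 0.050119 + 0.032199 = 0.236266
Σp_1ᵢ² = 0.0580² + 0.5217² + 0.2609² + 0.1594² = 0.003364 + 0.272171 + 0.068069 + 0.025408 = 0.369012
Σp_2ᵢ² = 0.3498² + 0.2562² + 0.1921² + 0.2020² = 0.122360 + 0.065638 + 0.036902 + 0.040804 = 0.265704
O = 0.236266 / √(0.369012 × 0.265704) = 0.236266 / 0.3131261 = 0.7545

0.75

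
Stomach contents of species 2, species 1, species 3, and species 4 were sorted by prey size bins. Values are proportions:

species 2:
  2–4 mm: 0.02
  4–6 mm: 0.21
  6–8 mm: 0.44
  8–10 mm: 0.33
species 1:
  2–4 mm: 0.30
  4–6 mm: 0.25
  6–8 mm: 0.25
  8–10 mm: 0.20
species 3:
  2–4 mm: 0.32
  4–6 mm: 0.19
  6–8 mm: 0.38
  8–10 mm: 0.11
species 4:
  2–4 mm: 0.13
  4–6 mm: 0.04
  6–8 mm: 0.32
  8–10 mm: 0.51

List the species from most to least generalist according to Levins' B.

species 1 > species 3 > species 2 > species 4

Σp_2ᵢ² = 0.02² + 0.21² + 0.44² + 0.33² = 0.0004 + 0.0441 + 0.1936 + 0.1089 = 0.3470
B_2 = 1 / 0.3470 = 2.8818
Σp_1ᵢ² = 0.30² + 0.25² + 0.25² + 0.20² = 0.0900 + 0.0625 + 0.0625 + 0.0400 = 0.2550
B_1 = 1 / 0.2550 = 3.9216
Σp_3ᵢ² = 0.32² + 0.19² + 0.38² + 0.11² = 0.1024 + 0.0361 + 0.1444 + 0.0121 = 0.2950
B_3 = 1 / 0.2950 = 3.3898
Σp_4ᵢ² = 0.13² + 0.04² + 0.32² + 0.51² = 0.0169 + 0.0016 + 0.1024 + 0.2601 = 0.3810
B_4 = 1 / 0.3810 = 2.6247
Ranking by B (broadest → narrowest): species 1 (3.92) > species 3 (3.39) > species 2 (2.88) > species 4 (2.62)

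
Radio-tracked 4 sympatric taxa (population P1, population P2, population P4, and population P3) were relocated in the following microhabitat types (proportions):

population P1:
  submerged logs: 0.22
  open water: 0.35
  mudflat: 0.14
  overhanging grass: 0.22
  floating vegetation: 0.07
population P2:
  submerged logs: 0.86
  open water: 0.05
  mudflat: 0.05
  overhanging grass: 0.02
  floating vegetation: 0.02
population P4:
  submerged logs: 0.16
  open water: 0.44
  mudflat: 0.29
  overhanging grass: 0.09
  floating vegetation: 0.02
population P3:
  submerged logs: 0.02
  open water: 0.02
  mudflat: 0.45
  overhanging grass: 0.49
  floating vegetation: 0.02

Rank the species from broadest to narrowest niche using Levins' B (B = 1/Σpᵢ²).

population P1 > population P4 > population P3 > population P2

Σp_P1ᵢ² = 0.22² + 0.35² + 0.14² + 0.22² + 0.07² = 0.0484 + 0.1225 + 0.0196 + 0.0484 + 0.0049 = 0.2438
B_P1 = 1 / 0.2438 = 4.1017
Σp_P2ᵢ² = 0.86² + 0.05² + 0.05² + 0.02² + 0.02² = 0.7396 + 0.0025 + 0.0025 + 0.0004 + 0.0004 = 0.7454
B_P2 = 1 / 0.7454 = 1.3416
Σp_P4ᵢ² = 0.16² + 0.44² + 0.29² + 0.09² + 0.02² = 0.0256 + 0.1936 + 0.0841 + 0.0081 + 0.0004 = 0.3118
B_P4 = 1 / 0.3118 = 3.2072
Σp_P3ᵢ² = 0.02² + 0.02² + 0.45² + 0.49² + 0.02² = 0.0004 + 0.0004 + 0.2025 + 0.2401 + 0.0004 = 0.4438
B_P3 = 1 / 0.4438 = 2.2533
Ranking by B (broadest → narrowest): population P1 (4.10) > population P4 (3.21) > population P3 (2.25) > population P2 (1.34)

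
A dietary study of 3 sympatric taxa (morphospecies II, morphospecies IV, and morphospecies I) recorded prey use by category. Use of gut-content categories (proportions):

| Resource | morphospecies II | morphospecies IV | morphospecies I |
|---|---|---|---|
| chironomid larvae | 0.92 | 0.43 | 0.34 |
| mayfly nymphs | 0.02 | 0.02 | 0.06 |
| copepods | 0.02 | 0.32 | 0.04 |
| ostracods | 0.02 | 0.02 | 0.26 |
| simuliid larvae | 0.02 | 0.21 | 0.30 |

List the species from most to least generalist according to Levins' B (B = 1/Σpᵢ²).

Σp_IIᵢ² = 0.92² + 0.02² + 0.02² + 0.02² + 0.02² = 0.8464 + 0.0004 + 0.0004 + 0.0004 + 0.0004 = 0.8480
B_II = 1 / 0.8480 = 1.1792
Σp_IVᵢ² = 0.43² + 0.02² + 0.32² + 0.02² + 0.21² = 0.1849 + 0.0004 + 0.1024 + 0.0004 + 0.0441 = 0.3322
B_IV = 1 / 0.3322 = 3.0102
Σp_Iᵢ² = 0.34² + 0.06² + 0.04² + 0.26² + 0.30² = 0.1156 + 0.0036 + 0.0016 + 0.0676 + 0.0900 = 0.2784
B_I = 1 / 0.2784 = 3.5920
Ranking by B (broadest → narrowest): morphospecies I (3.59) > morphospecies IV (3.01) > morphospecies II (1.18)

morphospecies I > morphospecies IV > morphospecies II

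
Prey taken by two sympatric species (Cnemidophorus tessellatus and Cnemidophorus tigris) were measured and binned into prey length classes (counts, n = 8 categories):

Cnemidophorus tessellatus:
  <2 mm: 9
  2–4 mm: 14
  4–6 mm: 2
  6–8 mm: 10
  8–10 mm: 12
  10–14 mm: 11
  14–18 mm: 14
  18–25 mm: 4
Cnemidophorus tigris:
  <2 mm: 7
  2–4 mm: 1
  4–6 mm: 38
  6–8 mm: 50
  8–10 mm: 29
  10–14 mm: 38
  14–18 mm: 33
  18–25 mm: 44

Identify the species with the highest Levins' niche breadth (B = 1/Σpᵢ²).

Proportions for Cnemidophorus tessellatus (n=76): 9/76=0.1184, 14/76=0.1842, 2/76=0.0263, 10/76=0.1316, 12/76=0.1579, 11/76=0.1447, 14/76=0.1842, 4/76=0.0526
Proportions for Cnemidophorus tigris (n=240): 7/240=0.0292, 1/240=0.0042, 38/240=0.1583, 50/240=0.2083, 29/240=0.1208, 38/240=0.1583, 33/240=0.1375, 44/240=0.1833
Σp_tessᵢ² = 0.1184² + 0.1842² + 0.0263² + 0.1316² + 0.1579² + 0.1447² + 0.1842² + 0.0526² = 0.014019 + 0.033930 + 0.000692 + 0.017319 + 0.024932 + 0.020938 + 0.033930 + 0.002767 = 0.148527
B_tess = 1 / 0.148527 = 6.7328
Σp_tigrᵢ² = 0.0292² + 0.0042² + 0.1583² + 0.2083² + 0.1208² + 0.1583² + 0.1375² + 0.1833² = 0.000853 + 0.000018 + 0.025059 + 0.043389 + 0.014593 + 0.025059 + 0.018906 + 0.033599 = 0.161476
B_tigr = 1 / 0.161476 = 6.1929
Highest B → broadest niche (most generalist): Cnemidophorus tessellatus (B = 6.73).

Cnemidophorus tessellatus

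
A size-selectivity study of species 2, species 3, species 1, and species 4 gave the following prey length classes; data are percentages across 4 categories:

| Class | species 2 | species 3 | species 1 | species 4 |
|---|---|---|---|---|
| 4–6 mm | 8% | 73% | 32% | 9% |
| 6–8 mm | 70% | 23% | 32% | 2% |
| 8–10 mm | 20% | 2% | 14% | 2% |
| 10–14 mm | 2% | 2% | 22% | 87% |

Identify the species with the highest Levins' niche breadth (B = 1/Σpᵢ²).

Convert percentages to proportions (divide by 100).
Σp_2ᵢ² = 0.08² + 0.70² + 0.20² + 0.02² = 0.0064 + 0.4900 + 0.0400 + 0.0004 = 0.5368
B_2 = 1 / 0.5368 = 1.8629
Σp_3ᵢ² = 0.73² + 0.23² + 0.02² + 0.02² = 0.5329 + 0.0529 + 0.0004 + 0.0004 = 0.5866
B_3 = 1 / 0.5866 = 1.7047
Σp_1ᵢ² = 0.32² + 0.32² + 0.14² + 0.22² = 0.1024 + 0.1024 + 0.0196 + 0.0484 = 0.2728
B_1 = 1 / 0.2728 = 3.6657
Σp_4ᵢ² = 0.09² + 0.02² + 0.02² + 0.87² = 0.0081 + 0.0004 + 0.0004 + 0.7569 = 0.7658
B_4 = 1 / 0.7658 = 1.3058
Highest B → broadest niche (most generalist): species 1 (B = 3.67).

species 1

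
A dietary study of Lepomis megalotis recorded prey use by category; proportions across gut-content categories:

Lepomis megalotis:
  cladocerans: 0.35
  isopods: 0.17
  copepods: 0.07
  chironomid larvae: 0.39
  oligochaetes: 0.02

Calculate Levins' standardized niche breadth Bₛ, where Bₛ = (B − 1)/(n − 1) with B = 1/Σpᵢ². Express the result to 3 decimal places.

0.560

Σpᵢ² = 0.35² + 0.17² + 0.07² + 0.39² + 0.02² = 0.1225 + 0.0289 + 0.0049 + 0.1521 + 0.0004 = 0.3088
B = 1 / 0.3088 = 3.23834
Bₛ = (B − 1)/(n − 1) = (3.23834 − 1)/(5 − 1) = 2.23834/4 = 0.55959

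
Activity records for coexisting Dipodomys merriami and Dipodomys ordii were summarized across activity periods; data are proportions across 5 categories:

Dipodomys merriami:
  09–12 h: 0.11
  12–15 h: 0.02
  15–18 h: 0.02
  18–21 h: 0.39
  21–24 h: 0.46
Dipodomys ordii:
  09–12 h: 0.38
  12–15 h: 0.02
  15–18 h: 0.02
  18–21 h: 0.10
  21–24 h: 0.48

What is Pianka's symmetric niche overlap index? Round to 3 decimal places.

Σ p₁ᵢp₂ᵢ = 0.0418 + 0.0004 + 0.0004 + 0.0390 + 0.2208 = 0.3024
Σp_1ᵢ² = 0.11² + 0.02² + 0.02² + 0.39² + 0.46² = 0.0121 + 0.0004 + 0.0004 + 0.1521 + 0.2116 = 0.3766
Σp_2ᵢ² = 0.38² + 0.02² + 0.02² + 0.10² + 0.48² = 0.1444 + 0.0004 + 0.0004 + 0.0100 + 0.2304 = 0.3856
O = 0.3024 / √(0.3766 × 0.3856) = 0.3024 / 0.381073 = 0.79355

0.794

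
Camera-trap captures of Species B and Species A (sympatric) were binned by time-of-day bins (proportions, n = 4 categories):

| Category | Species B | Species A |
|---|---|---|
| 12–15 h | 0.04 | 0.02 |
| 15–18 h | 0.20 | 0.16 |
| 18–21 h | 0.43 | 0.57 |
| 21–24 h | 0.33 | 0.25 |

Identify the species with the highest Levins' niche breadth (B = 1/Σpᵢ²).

Species B

Σp_Bᵢ² = 0.04² + 0.20² + 0.43² + 0.33² = 0.0016 + 0.0400 + 0.1849 + 0.1089 = 0.3354
B_B = 1 / 0.3354 = 2.9815
Σp_Aᵢ² = 0.02² + 0.16² + 0.57² + 0.25² = 0.0004 + 0.0256 + 0.3249 + 0.0625 = 0.4134
B_A = 1 / 0.4134 = 2.4190
Highest B → broadest niche (most generalist): Species B (B = 2.98).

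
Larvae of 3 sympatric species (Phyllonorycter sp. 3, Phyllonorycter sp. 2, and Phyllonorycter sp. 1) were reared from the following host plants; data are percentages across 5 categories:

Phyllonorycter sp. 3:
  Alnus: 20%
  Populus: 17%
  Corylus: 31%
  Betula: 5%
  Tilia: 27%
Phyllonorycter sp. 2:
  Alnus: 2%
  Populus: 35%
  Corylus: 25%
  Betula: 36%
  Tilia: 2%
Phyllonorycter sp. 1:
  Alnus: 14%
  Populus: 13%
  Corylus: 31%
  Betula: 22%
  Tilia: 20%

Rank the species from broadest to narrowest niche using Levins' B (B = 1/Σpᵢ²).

Convert percentages to proportions (divide by 100).
Σp_3ᵢ² = 0.20² + 0.17² + 0.31² + 0.05² + 0.27² = 0.0400 + 0.0289 + 0.0961 + 0.0025 + 0.0729 = 0.2404
B_3 = 1 / 0.2404 = 4.1597
Σp_2ᵢ² = 0.02² + 0.35² + 0.25² + 0.36² + 0.02² = 0.0004 + 0.1225 + 0.0625 + 0.1296 + 0.0004 = 0.3154
B_2 = 1 / 0.3154 = 3.1706
Σp_1ᵢ² = 0.14² + 0.13² + 0.31² + 0.22² + 0.20² = 0.0196 + 0.0169 + 0.0961 + 0.0484 + 0.0400 = 0.2210
B_1 = 1 / 0.2210 = 4.5249
Ranking by B (broadest → narrowest): Phyllonorycter sp. 1 (4.52) > Phyllonorycter sp. 3 (4.16) > Phyllonorycter sp. 2 (3.17)

Phyllonorycter sp. 1 > Phyllonorycter sp. 3 > Phyllonorycter sp. 2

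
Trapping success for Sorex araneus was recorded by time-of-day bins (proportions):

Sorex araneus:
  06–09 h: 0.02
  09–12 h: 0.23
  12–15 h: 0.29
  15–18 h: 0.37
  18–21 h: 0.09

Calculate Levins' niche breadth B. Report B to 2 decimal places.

3.54

Σpᵢ² = 0.02² + 0.23² + 0.29² + 0.37² + 0.09² = 0.0004 + 0.0529 + 0.0841 + 0.1369 + 0.0081 = 0.2824
B = 1 / 0.2824 = 3.5411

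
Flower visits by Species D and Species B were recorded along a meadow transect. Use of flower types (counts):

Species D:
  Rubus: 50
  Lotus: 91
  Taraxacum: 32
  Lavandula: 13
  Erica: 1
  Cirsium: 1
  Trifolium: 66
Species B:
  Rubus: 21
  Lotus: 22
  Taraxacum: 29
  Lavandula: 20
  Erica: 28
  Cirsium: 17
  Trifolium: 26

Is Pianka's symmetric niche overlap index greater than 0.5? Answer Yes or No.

Yes

Proportions for Species D (n=254): 50/254=0.1969, 91/254=0.3583, 32/254=0.1260, 13/254=0.0512, 1/254=0.0039, 1/254=0.0039, 66/254=0.2598
Proportions for Species B (n=163): 21/163=0.1288, 22/163=0.1350, 29/163=0.1779, 20/163=0.1227, 28/163=0.1718, 17/163=0.1043, 26/163=0.1595
Σ p₁ᵢp₂ᵢ = 0.025361 + 0.048371 + 0.022415 + 0.006282 + 0.000670 + 0.000407 + 0.041438 = 0.144944
Σp_1ᵢ² = 0.1969² + 0.3583² + 0.1260² + 0.0512² + 0.0039² + 0.0039² + 0.2598² = 0.038770 + 0.128379 + 0.015876 + 0.002621 + 0.000015 + 0.000015 + 0.067496 = 0.253172
Σp_2ᵢ² = 0.1288² + 0.1350² + 0.1779² + 0.1227² + 0.1718² + 0.1043² + 0.1595² = 0.016589 + 0.018225 + 0.031648 + 0.015055 + 0.029515 + 0.010878 + 0.025440 = 0.147350
O = 0.144944 / √(0.253172 × 0.147350) = 0.144944 / 0.1931447 = 0.7504
O = 0.7504 > 0.5 → Yes.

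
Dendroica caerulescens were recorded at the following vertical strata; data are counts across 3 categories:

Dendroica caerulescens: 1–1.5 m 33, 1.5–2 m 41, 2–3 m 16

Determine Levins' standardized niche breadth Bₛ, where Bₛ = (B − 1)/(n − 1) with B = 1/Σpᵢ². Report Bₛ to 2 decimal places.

Proportions for Dendroica caerulescens (n=90): 33/90=0.3667, 41/90=0.4556, 16/90=0.1778
Σpᵢ² = 0.3667² + 0.4556² + 0.1778² = 0.134469 + 0.207571 + 0.031613 = 0.373653
B = 1 / 0.373653 = 2.6763
Bₛ = (B − 1)/(n − 1) = (2.6763 − 1)/(3 − 1) = 1.6763/2 = 0.8382

0.84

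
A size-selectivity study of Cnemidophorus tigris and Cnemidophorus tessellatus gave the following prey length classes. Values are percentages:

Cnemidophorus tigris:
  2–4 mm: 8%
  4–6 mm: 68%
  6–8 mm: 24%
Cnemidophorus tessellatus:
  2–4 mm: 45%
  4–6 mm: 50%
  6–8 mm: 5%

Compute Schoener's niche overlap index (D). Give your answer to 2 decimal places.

0.63

Convert percentages to proportions (divide by 100).
Σ|p₁ᵢ − p₂ᵢ| = 0.37 + 0.18 + 0.19 = 0.74
D = 1 − ½ × 0.74 = 1 − 0.370 = 0.6300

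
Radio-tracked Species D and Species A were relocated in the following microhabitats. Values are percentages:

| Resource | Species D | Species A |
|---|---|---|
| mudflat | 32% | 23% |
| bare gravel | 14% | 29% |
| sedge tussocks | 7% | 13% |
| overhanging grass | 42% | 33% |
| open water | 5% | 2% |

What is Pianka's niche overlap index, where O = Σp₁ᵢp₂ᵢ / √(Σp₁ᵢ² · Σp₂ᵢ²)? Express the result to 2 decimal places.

Convert percentages to proportions (divide by 100).
Σ p₁ᵢp₂ᵢ = 0.0736 + 0.0406 + 0.0091 + 0.1386 + 0.0010 = 0.2629
Σp_1ᵢ² = 0.32² + 0.14² + 0.07² + 0.42² + 0.05² = 0.1024 + 0.0196 + 0.0049 + 0.1764 + 0.0025 = 0.3058
Σp_2ᵢ² = 0.23² + 0.29² + 0.13² + 0.33² + 0.02² = 0.0529 + 0.0841 + 0.0169 + 0.1089 + 0.0004 = 0.2632
O = 0.2629 / √(0.3058 × 0.2632) = 0.2629 / 0.28370 = 0.9267

0.93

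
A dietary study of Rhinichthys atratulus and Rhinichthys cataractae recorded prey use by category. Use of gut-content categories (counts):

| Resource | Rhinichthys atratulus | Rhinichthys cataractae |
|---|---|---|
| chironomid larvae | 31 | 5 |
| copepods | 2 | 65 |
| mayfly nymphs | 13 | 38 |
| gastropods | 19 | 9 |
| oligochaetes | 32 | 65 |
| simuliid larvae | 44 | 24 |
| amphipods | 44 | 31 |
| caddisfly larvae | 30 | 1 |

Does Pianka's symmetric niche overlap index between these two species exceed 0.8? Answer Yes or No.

No

Proportions for Rhinichthys atratulus (n=215): 31/215=0.1442, 2/215=0.0093, 13/215=0.0605, 19/215=0.0884, 32/215=0.1488, 44/215=0.2047, 44/215=0.2047, 30/215=0.1395
Proportions for Rhinichthys cataractae (n=238): 5/238=0.0210, 65/238=0.2731, 38/238=0.1597, 9/238=0.0378, 65/238=0.2731, 24/238=0.1008, 31/238=0.1303, 1/238=0.0042
Σ p₁ᵢp₂ᵢ = 0.003028 + 0.002540 + 0.009662 + 0.003342 + 0.040637 + 0.020634 + 0.026672 + 0.000586 = 0.107101
Σp_1ᵢ² = 0.1442² + 0.0093² + 0.0605² + 0.0884² + 0.1488² + 0.2047² + 0.2047² + 0.1395² = 0.020794 + 0.000086 + 0.003660 + 0.007815 + 0.022141 + 0.041902 + 0.041902 + 0.019460 = 0.157760
Σp_2ᵢ² = 0.0210² + 0.2731² + 0.1597² + 0.0378² + 0.2731² + 0.1008² + 0.1303² + 0.0042² = 0.000441 + 0.074584 + 0.025504 + 0.001429 + 0.074584 + 0.010161 + 0.016978 + 0.000018 = 0.203699
O = 0.107101 / √(0.157760 × 0.203699) = 0.107101 / 0.1792639 = 0.5974
O = 0.5974 < 0.8 → No.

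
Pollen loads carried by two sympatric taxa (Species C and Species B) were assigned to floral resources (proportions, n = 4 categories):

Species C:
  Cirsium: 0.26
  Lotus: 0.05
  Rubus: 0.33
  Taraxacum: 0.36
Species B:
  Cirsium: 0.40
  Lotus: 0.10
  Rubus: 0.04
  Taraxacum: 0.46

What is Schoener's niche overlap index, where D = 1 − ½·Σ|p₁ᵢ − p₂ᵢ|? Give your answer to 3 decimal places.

Σ|p₁ᵢ − p₂ᵢ| = 0.14 + 0.05 + 0.29 + 0.10 = 0.58
D = 1 − ½ × 0.58 = 1 − 0.290 = 0.71000

0.710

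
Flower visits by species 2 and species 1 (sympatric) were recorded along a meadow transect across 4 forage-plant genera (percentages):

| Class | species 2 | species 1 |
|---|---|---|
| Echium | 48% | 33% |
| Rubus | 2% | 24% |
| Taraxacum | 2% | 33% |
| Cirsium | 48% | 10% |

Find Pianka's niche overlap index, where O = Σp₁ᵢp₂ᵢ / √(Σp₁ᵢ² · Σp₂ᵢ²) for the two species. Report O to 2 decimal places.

0.60

Convert percentages to proportions (divide by 100).
Σ p₁ᵢp₂ᵢ = 0.1584 + 0.0048 + 0.0066 + 0.0480 = 0.2178
Σp_1ᵢ² = 0.48² + 0.02² + 0.02² + 0.48² = 0.2304 + 0.0004 + 0.0004 + 0.2304 = 0.4616
Σp_2ᵢ² = 0.33² + 0.24² + 0.33² + 0.10² = 0.1089 + 0.0576 + 0.1089 + 0.0100 = 0.2854
O = 0.2178 / √(0.4616 × 0.2854) = 0.2178 / 0.36296 = 0.6001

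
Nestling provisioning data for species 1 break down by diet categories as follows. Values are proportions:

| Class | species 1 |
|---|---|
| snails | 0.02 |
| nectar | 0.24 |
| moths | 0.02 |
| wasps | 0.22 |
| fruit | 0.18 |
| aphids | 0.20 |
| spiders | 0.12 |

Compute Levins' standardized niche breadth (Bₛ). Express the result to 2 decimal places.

Σpᵢ² = 0.02² + 0.24² + 0.02² + 0.22² + 0.18² + 0.20² + 0.12² = 0.0004 + 0.0576 + 0.0004 + 0.0484 + 0.0324 + 0.0400 + 0.0144 = 0.1936
B = 1 / 0.1936 = 5.1653
Bₛ = (B − 1)/(n − 1) = (5.1653 − 1)/(7 − 1) = 4.1653/6 = 0.6942

0.69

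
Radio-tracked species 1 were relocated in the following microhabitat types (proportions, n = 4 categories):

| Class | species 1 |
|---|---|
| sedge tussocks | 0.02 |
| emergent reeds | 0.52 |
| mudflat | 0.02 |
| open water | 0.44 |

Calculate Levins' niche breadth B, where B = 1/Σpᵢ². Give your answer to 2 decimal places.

Σpᵢ² = 0.02² + 0.52² + 0.02² + 0.44² = 0.0004 + 0.2704 + 0.0004 + 0.1936 = 0.4648
B = 1 / 0.4648 = 2.1515

2.15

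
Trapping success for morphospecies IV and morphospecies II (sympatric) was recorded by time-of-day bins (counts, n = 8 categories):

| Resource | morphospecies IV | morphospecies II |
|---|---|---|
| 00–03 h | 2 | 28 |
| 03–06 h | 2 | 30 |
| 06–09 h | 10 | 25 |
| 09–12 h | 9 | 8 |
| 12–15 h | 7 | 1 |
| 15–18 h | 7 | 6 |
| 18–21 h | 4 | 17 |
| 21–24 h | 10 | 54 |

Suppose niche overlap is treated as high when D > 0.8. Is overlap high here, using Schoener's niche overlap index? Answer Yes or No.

No

Proportions for morphospecies IV (n=51): 2/51=0.0392, 2/51=0.0392, 10/51=0.1961, 9/51=0.1765, 7/51=0.1373, 7/51=0.1373, 4/51=0.0784, 10/51=0.1961
Proportions for morphospecies II (n=169): 28/169=0.1657, 30/169=0.1775, 25/169=0.1479, 8/169=0.0473, 1/169=0.0059, 6/169=0.0355, 17/169=0.1006, 54/169=0.3195
Σ|p₁ᵢ − p₂ᵢ| = 0.1265 + 0.1383 + 0.0482 + 0.1292 + 0.1314 + 0.1018 + 0.0222 + 0.1234 = 0.8210
D = 1 − ½ × 0.8210 = 1 − 0.41050 = 0.58950
D = 0.58950 < 0.8 → No.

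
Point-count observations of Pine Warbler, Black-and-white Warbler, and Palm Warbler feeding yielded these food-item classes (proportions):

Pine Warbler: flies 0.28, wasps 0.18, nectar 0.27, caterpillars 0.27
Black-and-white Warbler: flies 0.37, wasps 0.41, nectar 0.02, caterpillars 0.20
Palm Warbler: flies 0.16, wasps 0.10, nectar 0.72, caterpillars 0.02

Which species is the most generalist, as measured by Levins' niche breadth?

Pine Warbler

Σp_Pineᵢ² = 0.28² + 0.18² + 0.27² + 0.27² = 0.0784 + 0.0324 + 0.0729 + 0.0729 = 0.2566
B_Pine = 1 / 0.2566 = 3.8971
Σp_Blacᵢ² = 0.37² + 0.41² + 0.02² + 0.20² = 0.1369 + 0.1681 + 0.0004 + 0.0400 = 0.3454
B_Blac = 1 / 0.3454 = 2.8952
Σp_Palmᵢ² = 0.16² + 0.10² + 0.72² + 0.02² = 0.0256 + 0.0100 + 0.5184 + 0.0004 = 0.5544
B_Palm = 1 / 0.5544 = 1.8038
Highest B → broadest niche (most generalist): Pine Warbler (B = 3.90).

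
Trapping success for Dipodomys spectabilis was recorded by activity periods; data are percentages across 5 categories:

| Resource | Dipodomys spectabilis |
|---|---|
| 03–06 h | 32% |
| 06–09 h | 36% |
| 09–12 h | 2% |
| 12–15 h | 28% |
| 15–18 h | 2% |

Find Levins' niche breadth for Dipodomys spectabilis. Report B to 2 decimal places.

3.21

Convert percentages to proportions (divide by 100).
Σpᵢ² = 0.32² + 0.36² + 0.02² + 0.28² + 0.02² = 0.1024 + 0.1296 + 0.0004 + 0.0784 + 0.0004 = 0.3112
B = 1 / 0.3112 = 3.2134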